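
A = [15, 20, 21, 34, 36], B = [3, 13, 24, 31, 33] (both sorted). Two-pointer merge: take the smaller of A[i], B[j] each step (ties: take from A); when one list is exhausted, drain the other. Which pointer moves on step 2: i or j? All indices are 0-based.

j

[i=0,j=0] A[i]=15>B[j]=3 take 3 → j++
[i=0,j=1] A[i]=15>B[j]=13 take 13 → j++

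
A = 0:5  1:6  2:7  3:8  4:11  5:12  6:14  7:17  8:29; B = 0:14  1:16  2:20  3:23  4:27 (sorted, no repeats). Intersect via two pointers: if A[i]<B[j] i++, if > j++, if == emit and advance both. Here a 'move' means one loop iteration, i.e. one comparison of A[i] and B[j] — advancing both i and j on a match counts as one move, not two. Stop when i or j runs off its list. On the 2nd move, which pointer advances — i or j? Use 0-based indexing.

i

[i=0,j=0] 5<14 → i++
[i=1,j=0] 6<14 → i++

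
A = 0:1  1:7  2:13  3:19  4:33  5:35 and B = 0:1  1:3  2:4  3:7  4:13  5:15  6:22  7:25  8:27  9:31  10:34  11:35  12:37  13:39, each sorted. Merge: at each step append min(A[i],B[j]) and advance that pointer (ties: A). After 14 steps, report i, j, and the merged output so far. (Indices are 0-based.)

i=4, j=10, merged so far=[1, 1, 3, 4, 7, 7, 13, 13, 15, 19, 22, 25, 27, 31]

[i=0,j=0] A[i]=1<=B[j]=1 take 1 → i++
[i=1,j=0] A[i]=7>B[j]=1 take 1 → j++
[i=1,j=1] A[i]=7>B[j]=3 take 3 → j++
[i=1,j=2] A[i]=7>B[j]=4 take 4 → j++
[i=1,j=3] A[i]=7<=B[j]=7 take 7 → i++
[i=2,j=3] A[i]=13>B[j]=7 take 7 → j++
[i=2,j=4] A[i]=13<=B[j]=13 take 13 → i++
[i=3,j=4] A[i]=19>B[j]=13 take 13 → j++
[i=3,j=5] A[i]=19>B[j]=15 take 15 → j++
[i=3,j=6] A[i]=19<=B[j]=22 take 19 → i++
[i=4,j=6] A[i]=33>B[j]=22 take 22 → j++
[i=4,j=7] A[i]=33>B[j]=25 take 25 → j++
[i=4,j=8] A[i]=33>B[j]=27 take 27 → j++
[i=4,j=9] A[i]=33>B[j]=31 take 31 → j++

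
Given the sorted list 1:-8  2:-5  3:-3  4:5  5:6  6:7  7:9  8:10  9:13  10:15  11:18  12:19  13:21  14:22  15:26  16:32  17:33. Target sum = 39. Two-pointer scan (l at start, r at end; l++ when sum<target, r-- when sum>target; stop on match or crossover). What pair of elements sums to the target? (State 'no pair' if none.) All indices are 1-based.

(6, 33)

[1,17] -8+33=25 <39 → l++
[2,17] -5+33=28 <39 → l++
[3,17] -3+33=30 <39 → l++
[4,17] 5+33=38 <39 → l++
[5,17] 6+33=39 → found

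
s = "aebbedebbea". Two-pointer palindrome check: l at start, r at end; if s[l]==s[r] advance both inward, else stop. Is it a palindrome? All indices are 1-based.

palindrome

[1,11] 'a'=='a' → l++,r--
[2,10] 'e'=='e' → l++,r--
[3,9] 'b'=='b' → l++,r--
[4,8] 'b'=='b' → l++,r--
[5,7] 'e'=='e' → l++,r--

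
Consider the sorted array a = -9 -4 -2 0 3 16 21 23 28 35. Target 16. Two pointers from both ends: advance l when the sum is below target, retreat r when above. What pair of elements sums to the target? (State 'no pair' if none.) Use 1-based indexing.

(0, 16)

l=1 r=10: -9+35=26 >16, r--
l=1 r=9: -9+28=19 >16, r--
l=1 r=8: -9+23=14 <16, l++
l=2 r=8: -4+23=19 >16, r--
l=2 r=7: -4+21=17 >16, r--
l=2 r=6: -4+16=12 <16, l++
l=3 r=6: -2+16=14 <16, l++
l=4 r=6: 0+16=16, found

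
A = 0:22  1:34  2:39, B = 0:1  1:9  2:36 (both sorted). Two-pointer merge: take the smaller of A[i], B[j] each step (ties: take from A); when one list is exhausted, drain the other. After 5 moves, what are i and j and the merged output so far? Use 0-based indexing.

[i=0,j=0] A[i]=22>B[j]=1 take 1 → j++
[i=0,j=1] A[i]=22>B[j]=9 take 9 → j++
[i=0,j=2] A[i]=22<=B[j]=36 take 22 → i++
[i=1,j=2] A[i]=34<=B[j]=36 take 34 → i++
[i=2,j=2] A[i]=39>B[j]=36 take 36 → j++

i=2, j=3, merged so far=[1, 9, 22, 34, 36]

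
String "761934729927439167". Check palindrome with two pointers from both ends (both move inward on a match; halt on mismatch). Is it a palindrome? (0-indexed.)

l=0 r=17: '7'=='7', l++,r--
l=1 r=16: '6'=='6', l++,r--
l=2 r=15: '1'=='1', l++,r--
l=3 r=14: '9'=='9', l++,r--
l=4 r=13: '3'=='3', l++,r--
l=5 r=12: '4'=='4', l++,r--
l=6 r=11: '7'=='7', l++,r--
l=7 r=10: '2'=='2', l++,r--
l=8 r=9: '9'=='9', l++,r--

palindrome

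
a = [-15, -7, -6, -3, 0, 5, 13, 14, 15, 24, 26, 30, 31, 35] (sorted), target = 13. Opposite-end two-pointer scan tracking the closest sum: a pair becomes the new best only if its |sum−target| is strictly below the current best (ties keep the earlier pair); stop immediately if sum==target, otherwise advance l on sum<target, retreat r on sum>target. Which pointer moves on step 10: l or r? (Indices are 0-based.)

l=0 r=13: -15+35=20 d=7 *, r--
l=0 r=12: -15+31=16 d=3 *, r--
l=0 r=11: -15+30=15 d=2 *, r--
l=0 r=10: -15+26=11 d=2, l++
l=1 r=10: -7+26=19 d=6, r--
l=1 r=9: -7+24=17 d=4, r--
l=1 r=8: -7+15=8 d=5, l++
l=2 r=8: -6+15=9 d=4, l++
l=3 r=8: -3+15=12 d=1 *, l++
l=4 r=8: 0+15=15 d=2, r--

r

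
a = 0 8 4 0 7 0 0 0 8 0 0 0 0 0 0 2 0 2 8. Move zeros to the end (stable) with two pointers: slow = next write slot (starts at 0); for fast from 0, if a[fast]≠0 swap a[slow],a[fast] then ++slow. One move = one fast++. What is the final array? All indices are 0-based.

[8, 4, 7, 8, 2, 2, 8, 0, 0, 0, 0, 0, 0, 0, 0, 0, 0, 0, 0]

slow=0 fast=0: a[fast]=0, fast++
slow=0 fast=1: a[fast]=8≠0 swap→a[0]=8, slow++,fast++
slow=1 fast=2: a[fast]=4≠0 swap→a[1]=4, slow++,fast++
slow=2 fast=3: a[fast]=0, fast++
slow=2 fast=4: a[fast]=7≠0 swap→a[2]=7, slow++,fast++
slow=3 fast=5: a[fast]=0, fast++
slow=3 fast=6: a[fast]=0, fast++
slow=3 fast=7: a[fast]=0, fast++
slow=3 fast=8: a[fast]=8≠0 swap→a[3]=8, slow++,fast++
slow=4 fast=9: a[fast]=0, fast++
slow=4 fast=10: a[fast]=0, fast++
slow=4 fast=11: a[fast]=0, fast++
slow=4 fast=12: a[fast]=0, fast++
slow=4 fast=13: a[fast]=0, fast++
slow=4 fast=14: a[fast]=0, fast++
slow=4 fast=15: a[fast]=2≠0 swap→a[4]=2, slow++,fast++
slow=5 fast=16: a[fast]=0, fast++
slow=5 fast=17: a[fast]=2≠0 swap→a[5]=2, slow++,fast++
slow=6 fast=18: a[fast]=8≠0 swap→a[6]=8, slow++,fast++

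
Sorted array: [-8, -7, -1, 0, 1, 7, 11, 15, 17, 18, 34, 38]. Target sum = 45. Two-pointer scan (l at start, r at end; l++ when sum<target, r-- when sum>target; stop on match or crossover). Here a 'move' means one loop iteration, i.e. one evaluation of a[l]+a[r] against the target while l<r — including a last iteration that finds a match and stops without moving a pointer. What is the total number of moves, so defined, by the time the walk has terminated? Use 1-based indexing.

6 moves

[1,12] -8+38=30 <45 → l++
[2,12] -7+38=31 <45 → l++
[3,12] -1+38=37 <45 → l++
[4,12] 0+38=38 <45 → l++
[5,12] 1+38=39 <45 → l++
[6,12] 7+38=45 → found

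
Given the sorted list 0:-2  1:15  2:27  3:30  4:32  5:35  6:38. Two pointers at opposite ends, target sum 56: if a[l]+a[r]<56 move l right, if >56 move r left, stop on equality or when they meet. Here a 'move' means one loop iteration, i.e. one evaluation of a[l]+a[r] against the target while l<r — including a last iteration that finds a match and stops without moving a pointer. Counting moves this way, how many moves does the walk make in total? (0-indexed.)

l=0 r=6: -2+38=36 <56, l++
l=1 r=6: 15+38=53 <56, l++
l=2 r=6: 27+38=65 >56, r--
l=2 r=5: 27+35=62 >56, r--
l=2 r=4: 27+32=59 >56, r--
l=2 r=3: 27+30=57 >56, r--

6 moves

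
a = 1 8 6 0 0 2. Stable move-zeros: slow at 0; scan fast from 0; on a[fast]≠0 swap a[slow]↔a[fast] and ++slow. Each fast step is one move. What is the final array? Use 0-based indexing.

slow=0 fast=0: a[fast]=1≠0 swap→a[0]=1, slow++,fast++
slow=1 fast=1: a[fast]=8≠0 swap→a[1]=8, slow++,fast++
slow=2 fast=2: a[fast]=6≠0 swap→a[2]=6, slow++,fast++
slow=3 fast=3: a[fast]=0, fast++
slow=3 fast=4: a[fast]=0, fast++
slow=3 fast=5: a[fast]=2≠0 swap→a[3]=2, slow++,fast++

[1, 8, 6, 2, 0, 0]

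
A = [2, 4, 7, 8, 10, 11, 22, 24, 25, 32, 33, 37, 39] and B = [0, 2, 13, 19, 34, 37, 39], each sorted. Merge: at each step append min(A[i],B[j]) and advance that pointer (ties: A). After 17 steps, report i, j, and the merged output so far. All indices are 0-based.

[i=0,j=0] A[i]=2>B[j]=0 take 0 → j++
[i=0,j=1] A[i]=2<=B[j]=2 take 2 → i++
[i=1,j=1] A[i]=4>B[j]=2 take 2 → j++
[i=1,j=2] A[i]=4<=B[j]=13 take 4 → i++
[i=2,j=2] A[i]=7<=B[j]=13 take 7 → i++
[i=3,j=2] A[i]=8<=B[j]=13 take 8 → i++
[i=4,j=2] A[i]=10<=B[j]=13 take 10 → i++
[i=5,j=2] A[i]=11<=B[j]=13 take 11 → i++
[i=6,j=2] A[i]=22>B[j]=13 take 13 → j++
[i=6,j=3] A[i]=22>B[j]=19 take 19 → j++
[i=6,j=4] A[i]=22<=B[j]=34 take 22 → i++
[i=7,j=4] A[i]=24<=B[j]=34 take 24 → i++
[i=8,j=4] A[i]=25<=B[j]=34 take 25 → i++
[i=9,j=4] A[i]=32<=B[j]=34 take 32 → i++
[i=10,j=4] A[i]=33<=B[j]=34 take 33 → i++
[i=11,j=4] A[i]=37>B[j]=34 take 34 → j++
[i=11,j=5] A[i]=37<=B[j]=37 take 37 → i++

i=12, j=5, merged so far=[0, 2, 2, 4, 7, 8, 10, 11, 13, 19, 22, 24, 25, 32, 33, 34, 37]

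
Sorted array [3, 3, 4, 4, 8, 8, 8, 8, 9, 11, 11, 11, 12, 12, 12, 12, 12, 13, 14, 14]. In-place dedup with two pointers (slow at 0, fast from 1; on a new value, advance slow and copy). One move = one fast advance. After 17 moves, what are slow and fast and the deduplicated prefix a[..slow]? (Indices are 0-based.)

(s=0,f=1) a[fast]=3=a[slow] dup → fast++
(s=0,f=2) a[fast]=4≠a[slow]=3 write a[1]=4 → slow++,fast++
(s=1,f=3) a[fast]=4=a[slow] dup → fast++
(s=1,f=4) a[fast]=8≠a[slow]=4 write a[2]=8 → slow++,fast++
(s=2,f=5) a[fast]=8=a[slow] dup → fast++
(s=2,f=6) a[fast]=8=a[slow] dup → fast++
(s=2,f=7) a[fast]=8=a[slow] dup → fast++
(s=2,f=8) a[fast]=9≠a[slow]=8 write a[3]=9 → slow++,fast++
(s=3,f=9) a[fast]=11≠a[slow]=9 write a[4]=11 → slow++,fast++
(s=4,f=10) a[fast]=11=a[slow] dup → fast++
(s=4,f=11) a[fast]=11=a[slow] dup → fast++
(s=4,f=12) a[fast]=12≠a[slow]=11 write a[5]=12 → slow++,fast++
(s=5,f=13) a[fast]=12=a[slow] dup → fast++
(s=5,f=14) a[fast]=12=a[slow] dup → fast++
(s=5,f=15) a[fast]=12=a[slow] dup → fast++
(s=5,f=16) a[fast]=12=a[slow] dup → fast++
(s=5,f=17) a[fast]=13≠a[slow]=12 write a[6]=13 → slow++,fast++

slow=6, fast=18, prefix=[3, 4, 8, 9, 11, 12, 13]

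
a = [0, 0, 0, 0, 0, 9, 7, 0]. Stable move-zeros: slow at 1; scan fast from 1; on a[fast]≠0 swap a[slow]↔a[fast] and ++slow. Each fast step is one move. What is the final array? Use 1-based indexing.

[9, 7, 0, 0, 0, 0, 0, 0]

slow=1 fast=1: a[fast]=0, fast++
slow=1 fast=2: a[fast]=0, fast++
slow=1 fast=3: a[fast]=0, fast++
slow=1 fast=4: a[fast]=0, fast++
slow=1 fast=5: a[fast]=0, fast++
slow=1 fast=6: a[fast]=9≠0 swap→a[1]=9, slow++,fast++
slow=2 fast=7: a[fast]=7≠0 swap→a[2]=7, slow++,fast++
slow=3 fast=8: a[fast]=0, fast++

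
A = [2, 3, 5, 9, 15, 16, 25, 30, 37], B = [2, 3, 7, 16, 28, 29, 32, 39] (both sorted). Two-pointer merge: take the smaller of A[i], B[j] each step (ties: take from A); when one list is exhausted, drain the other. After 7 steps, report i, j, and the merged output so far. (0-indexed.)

[i=0,j=0] A[i]=2<=B[j]=2 take 2 → i++
[i=1,j=0] A[i]=3>B[j]=2 take 2 → j++
[i=1,j=1] A[i]=3<=B[j]=3 take 3 → i++
[i=2,j=1] A[i]=5>B[j]=3 take 3 → j++
[i=2,j=2] A[i]=5<=B[j]=7 take 5 → i++
[i=3,j=2] A[i]=9>B[j]=7 take 7 → j++
[i=3,j=3] A[i]=9<=B[j]=16 take 9 → i++

i=4, j=3, merged so far=[2, 2, 3, 3, 5, 7, 9]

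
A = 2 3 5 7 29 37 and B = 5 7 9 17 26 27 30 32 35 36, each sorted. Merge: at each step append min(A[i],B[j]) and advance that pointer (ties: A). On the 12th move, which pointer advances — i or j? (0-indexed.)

j

i=0 j=0: A[i]=2<=B[j]=5 take 2, i++
i=1 j=0: A[i]=3<=B[j]=5 take 3, i++
i=2 j=0: A[i]=5<=B[j]=5 take 5, i++
i=3 j=0: A[i]=7>B[j]=5 take 5, j++
i=3 j=1: A[i]=7<=B[j]=7 take 7, i++
i=4 j=1: A[i]=29>B[j]=7 take 7, j++
i=4 j=2: A[i]=29>B[j]=9 take 9, j++
i=4 j=3: A[i]=29>B[j]=17 take 17, j++
i=4 j=4: A[i]=29>B[j]=26 take 26, j++
i=4 j=5: A[i]=29>B[j]=27 take 27, j++
i=4 j=6: A[i]=29<=B[j]=30 take 29, i++
i=5 j=6: A[i]=37>B[j]=30 take 30, j++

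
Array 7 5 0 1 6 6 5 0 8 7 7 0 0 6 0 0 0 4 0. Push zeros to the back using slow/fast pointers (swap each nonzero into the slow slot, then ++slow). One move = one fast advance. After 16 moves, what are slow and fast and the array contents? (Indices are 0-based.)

(s=0,f=0) a[fast]=7≠0 swap→a[0]=7 → slow++,fast++
(s=1,f=1) a[fast]=5≠0 swap→a[1]=5 → slow++,fast++
(s=2,f=2) a[fast]=0 → fast++
(s=2,f=3) a[fast]=1≠0 swap→a[2]=1 → slow++,fast++
(s=3,f=4) a[fast]=6≠0 swap→a[3]=6 → slow++,fast++
(s=4,f=5) a[fast]=6≠0 swap→a[4]=6 → slow++,fast++
(s=5,f=6) a[fast]=5≠0 swap→a[5]=5 → slow++,fast++
(s=6,f=7) a[fast]=0 → fast++
(s=6,f=8) a[fast]=8≠0 swap→a[6]=8 → slow++,fast++
(s=7,f=9) a[fast]=7≠0 swap→a[7]=7 → slow++,fast++
(s=8,f=10) a[fast]=7≠0 swap→a[8]=7 → slow++,fast++
(s=9,f=11) a[fast]=0 → fast++
(s=9,f=12) a[fast]=0 → fast++
(s=9,f=13) a[fast]=6≠0 swap→a[9]=6 → slow++,fast++
(s=10,f=14) a[fast]=0 → fast++
(s=10,f=15) a[fast]=0 → fast++

slow=10, fast=16, a=[7, 5, 1, 6, 6, 5, 8, 7, 7, 6, 0, 0, 0, 0, 0, 0, 0, 4, 0]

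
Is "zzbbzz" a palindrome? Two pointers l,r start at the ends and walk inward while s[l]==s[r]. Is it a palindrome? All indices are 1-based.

palindrome

[1,6] 'z'=='z' → l++,r--
[2,5] 'z'=='z' → l++,r--
[3,4] 'b'=='b' → l++,r--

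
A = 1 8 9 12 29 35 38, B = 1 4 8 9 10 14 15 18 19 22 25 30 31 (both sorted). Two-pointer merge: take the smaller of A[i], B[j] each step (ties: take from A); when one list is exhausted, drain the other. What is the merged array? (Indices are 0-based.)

[1, 1, 4, 8, 8, 9, 9, 10, 12, 14, 15, 18, 19, 22, 25, 29, 30, 31, 35, 38]

[i=0,j=0] A[i]=1<=B[j]=1 take 1 → i++
[i=1,j=0] A[i]=8>B[j]=1 take 1 → j++
[i=1,j=1] A[i]=8>B[j]=4 take 4 → j++
[i=1,j=2] A[i]=8<=B[j]=8 take 8 → i++
[i=2,j=2] A[i]=9>B[j]=8 take 8 → j++
[i=2,j=3] A[i]=9<=B[j]=9 take 9 → i++
[i=3,j=3] A[i]=12>B[j]=9 take 9 → j++
[i=3,j=4] A[i]=12>B[j]=10 take 10 → j++
[i=3,j=5] A[i]=12<=B[j]=14 take 12 → i++
[i=4,j=5] A[i]=29>B[j]=14 take 14 → j++
[i=4,j=6] A[i]=29>B[j]=15 take 15 → j++
[i=4,j=7] A[i]=29>B[j]=18 take 18 → j++
[i=4,j=8] A[i]=29>B[j]=19 take 19 → j++
[i=4,j=9] A[i]=29>B[j]=22 take 22 → j++
[i=4,j=10] A[i]=29>B[j]=25 take 25 → j++
[i=4,j=11] A[i]=29<=B[j]=30 take 29 → i++
[i=5,j=11] A[i]=35>B[j]=30 take 30 → j++
[i=5,j=12] A[i]=35>B[j]=31 take 31 → j++
[i=5,j=13] B done, take A[i]=35 → i++
[i=6,j=13] B done, take A[i]=38 → i++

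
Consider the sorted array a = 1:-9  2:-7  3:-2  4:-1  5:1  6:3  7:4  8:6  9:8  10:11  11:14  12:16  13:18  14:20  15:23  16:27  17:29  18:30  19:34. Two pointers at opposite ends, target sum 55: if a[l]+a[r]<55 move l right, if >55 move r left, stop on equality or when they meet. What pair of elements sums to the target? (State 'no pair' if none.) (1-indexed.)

no pair

l=1 r=19: -9+34=25 <55, l++
l=2 r=19: -7+34=27 <55, l++
l=3 r=19: -2+34=32 <55, l++
l=4 r=19: -1+34=33 <55, l++
l=5 r=19: 1+34=35 <55, l++
l=6 r=19: 3+34=37 <55, l++
l=7 r=19: 4+34=38 <55, l++
l=8 r=19: 6+34=40 <55, l++
l=9 r=19: 8+34=42 <55, l++
l=10 r=19: 11+34=45 <55, l++
l=11 r=19: 14+34=48 <55, l++
l=12 r=19: 16+34=50 <55, l++
l=13 r=19: 18+34=52 <55, l++
l=14 r=19: 20+34=54 <55, l++
l=15 r=19: 23+34=57 >55, r--
l=15 r=18: 23+30=53 <55, l++
l=16 r=18: 27+30=57 >55, r--
l=16 r=17: 27+29=56 >55, r--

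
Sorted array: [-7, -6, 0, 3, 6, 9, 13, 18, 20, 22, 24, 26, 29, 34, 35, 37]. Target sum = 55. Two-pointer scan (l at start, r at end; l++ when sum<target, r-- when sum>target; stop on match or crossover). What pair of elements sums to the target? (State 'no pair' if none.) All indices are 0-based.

l=0 r=15: -7+37=30 <55, l++
l=1 r=15: -6+37=31 <55, l++
l=2 r=15: 0+37=37 <55, l++
l=3 r=15: 3+37=40 <55, l++
l=4 r=15: 6+37=43 <55, l++
l=5 r=15: 9+37=46 <55, l++
l=6 r=15: 13+37=50 <55, l++
l=7 r=15: 18+37=55, found

(18, 37)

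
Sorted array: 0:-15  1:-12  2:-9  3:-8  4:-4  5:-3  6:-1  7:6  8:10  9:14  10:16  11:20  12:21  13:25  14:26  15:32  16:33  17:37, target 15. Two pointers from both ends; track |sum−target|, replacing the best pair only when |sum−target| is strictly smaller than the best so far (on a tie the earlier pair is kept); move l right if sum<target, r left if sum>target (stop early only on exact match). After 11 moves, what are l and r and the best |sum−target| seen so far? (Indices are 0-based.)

l=0 r=17: -15+37=22 d=7 *, r--
l=0 r=16: -15+33=18 d=3 *, r--
l=0 r=15: -15+32=17 d=2 *, r--
l=0 r=14: -15+26=11 d=4, l++
l=1 r=14: -12+26=14 d=1 *, l++
l=2 r=14: -9+26=17 d=2, r--
l=2 r=13: -9+25=16 d=1, r--
l=2 r=12: -9+21=12 d=3, l++
l=3 r=12: -8+21=13 d=2, l++
l=4 r=12: -4+21=17 d=2, r--
l=4 r=11: -4+20=16 d=1, r--

l=4, r=10, best |Δ|=1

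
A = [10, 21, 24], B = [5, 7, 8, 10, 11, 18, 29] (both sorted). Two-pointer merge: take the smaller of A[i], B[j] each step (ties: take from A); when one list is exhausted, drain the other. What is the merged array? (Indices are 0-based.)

i=0 j=0: A[i]=10>B[j]=5 take 5, j++
i=0 j=1: A[i]=10>B[j]=7 take 7, j++
i=0 j=2: A[i]=10>B[j]=8 take 8, j++
i=0 j=3: A[i]=10<=B[j]=10 take 10, i++
i=1 j=3: A[i]=21>B[j]=10 take 10, j++
i=1 j=4: A[i]=21>B[j]=11 take 11, j++
i=1 j=5: A[i]=21>B[j]=18 take 18, j++
i=1 j=6: A[i]=21<=B[j]=29 take 21, i++
i=2 j=6: A[i]=24<=B[j]=29 take 24, i++
i=3 j=6: A done, take B[j]=29, j++

[5, 7, 8, 10, 10, 11, 18, 21, 24, 29]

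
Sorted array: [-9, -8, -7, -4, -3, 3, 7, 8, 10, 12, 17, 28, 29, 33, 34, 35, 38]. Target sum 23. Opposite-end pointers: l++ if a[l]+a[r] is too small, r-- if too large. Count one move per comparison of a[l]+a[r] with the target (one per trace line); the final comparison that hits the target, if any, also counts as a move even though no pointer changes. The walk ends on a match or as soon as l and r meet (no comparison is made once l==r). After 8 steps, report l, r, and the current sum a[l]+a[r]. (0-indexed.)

l=3, r=11, sum=24

l=0 r=16: -9+38=29 >23, r--
l=0 r=15: -9+35=26 >23, r--
l=0 r=14: -9+34=25 >23, r--
l=0 r=13: -9+33=24 >23, r--
l=0 r=12: -9+29=20 <23, l++
l=1 r=12: -8+29=21 <23, l++
l=2 r=12: -7+29=22 <23, l++
l=3 r=12: -4+29=25 >23, r--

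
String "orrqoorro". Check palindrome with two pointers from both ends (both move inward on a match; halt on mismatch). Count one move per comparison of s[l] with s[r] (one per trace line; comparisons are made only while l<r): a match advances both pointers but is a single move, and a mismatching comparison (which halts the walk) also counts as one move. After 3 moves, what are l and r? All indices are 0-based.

l=3, r=5

l=0 r=8: 'o'=='o', l++,r--
l=1 r=7: 'r'=='r', l++,r--
l=2 r=6: 'r'=='r', l++,r--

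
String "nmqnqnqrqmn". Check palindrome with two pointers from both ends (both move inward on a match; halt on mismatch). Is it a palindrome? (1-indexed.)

[1,11] 'n'=='n' → l++,r--
[2,10] 'm'=='m' → l++,r--
[3,9] 'q'=='q' → l++,r--
[4,8] 'n'!='r' → stop

not a palindrome (mismatch at 4,8)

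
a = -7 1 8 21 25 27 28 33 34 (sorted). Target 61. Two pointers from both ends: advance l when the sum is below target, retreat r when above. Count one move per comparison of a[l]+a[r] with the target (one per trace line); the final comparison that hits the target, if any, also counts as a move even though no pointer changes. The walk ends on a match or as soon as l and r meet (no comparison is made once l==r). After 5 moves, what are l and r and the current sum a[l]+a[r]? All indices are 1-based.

[1,9] -7+34=27 <61 → l++
[2,9] 1+34=35 <61 → l++
[3,9] 8+34=42 <61 → l++
[4,9] 21+34=55 <61 → l++
[5,9] 25+34=59 <61 → l++

l=6, r=9, sum=61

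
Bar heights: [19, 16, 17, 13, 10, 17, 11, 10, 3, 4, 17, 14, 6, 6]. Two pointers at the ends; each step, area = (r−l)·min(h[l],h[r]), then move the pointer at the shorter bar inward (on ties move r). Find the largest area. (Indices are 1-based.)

[1,14] min(19,6)*13=78 best=78 * → r--
[1,13] min(19,6)*12=72 best=78 → r--
[1,12] min(19,14)*11=154 best=154 * → r--
[1,11] min(19,17)*10=170 best=170 * → r--
[1,10] min(19,4)*9=36 best=170 → r--
[1,9] min(19,3)*8=24 best=170 → r--
[1,8] min(19,10)*7=70 best=170 → r--
[1,7] min(19,11)*6=66 best=170 → r--
[1,6] min(19,17)*5=85 best=170 → r--
[1,5] min(19,10)*4=40 best=170 → r--
[1,4] min(19,13)*3=39 best=170 → r--
[1,3] min(19,17)*2=34 best=170 → r--
[1,2] min(19,16)*1=16 best=170 → r--

max area = 170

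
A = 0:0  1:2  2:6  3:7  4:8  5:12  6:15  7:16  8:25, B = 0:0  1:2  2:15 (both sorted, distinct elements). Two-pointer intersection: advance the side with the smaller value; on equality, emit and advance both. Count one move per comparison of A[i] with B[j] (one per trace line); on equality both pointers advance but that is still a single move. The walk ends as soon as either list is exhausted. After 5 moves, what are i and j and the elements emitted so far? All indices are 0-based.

[i=0,j=0] 0==0 emit → i++,j++
[i=1,j=1] 2==2 emit → i++,j++
[i=2,j=2] 6<15 → i++
[i=3,j=2] 7<15 → i++
[i=4,j=2] 8<15 → i++

i=5, j=2, emitted=[0, 2]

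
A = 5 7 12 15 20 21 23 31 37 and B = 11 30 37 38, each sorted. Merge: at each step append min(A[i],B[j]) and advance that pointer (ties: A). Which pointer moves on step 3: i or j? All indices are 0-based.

i=0 j=0: A[i]=5<=B[j]=11 take 5, i++
i=1 j=0: A[i]=7<=B[j]=11 take 7, i++
i=2 j=0: A[i]=12>B[j]=11 take 11, j++

j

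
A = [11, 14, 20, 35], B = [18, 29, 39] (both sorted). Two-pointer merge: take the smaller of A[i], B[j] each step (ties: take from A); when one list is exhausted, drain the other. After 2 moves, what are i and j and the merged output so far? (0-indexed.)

i=0 j=0: A[i]=11<=B[j]=18 take 11, i++
i=1 j=0: A[i]=14<=B[j]=18 take 14, i++

i=2, j=0, merged so far=[11, 14]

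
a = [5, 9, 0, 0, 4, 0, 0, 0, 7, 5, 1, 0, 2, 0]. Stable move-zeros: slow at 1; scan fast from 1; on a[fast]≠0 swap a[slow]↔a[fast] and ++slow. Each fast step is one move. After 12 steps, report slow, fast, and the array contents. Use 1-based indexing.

slow=7, fast=13, a=[5, 9, 4, 7, 5, 1, 0, 0, 0, 0, 0, 0, 2, 0]

(s=1,f=1) a[fast]=5≠0 swap→a[1]=5 → slow++,fast++
(s=2,f=2) a[fast]=9≠0 swap→a[2]=9 → slow++,fast++
(s=3,f=3) a[fast]=0 → fast++
(s=3,f=4) a[fast]=0 → fast++
(s=3,f=5) a[fast]=4≠0 swap→a[3]=4 → slow++,fast++
(s=4,f=6) a[fast]=0 → fast++
(s=4,f=7) a[fast]=0 → fast++
(s=4,f=8) a[fast]=0 → fast++
(s=4,f=9) a[fast]=7≠0 swap→a[4]=7 → slow++,fast++
(s=5,f=10) a[fast]=5≠0 swap→a[5]=5 → slow++,fast++
(s=6,f=11) a[fast]=1≠0 swap→a[6]=1 → slow++,fast++
(s=7,f=12) a[fast]=0 → fast++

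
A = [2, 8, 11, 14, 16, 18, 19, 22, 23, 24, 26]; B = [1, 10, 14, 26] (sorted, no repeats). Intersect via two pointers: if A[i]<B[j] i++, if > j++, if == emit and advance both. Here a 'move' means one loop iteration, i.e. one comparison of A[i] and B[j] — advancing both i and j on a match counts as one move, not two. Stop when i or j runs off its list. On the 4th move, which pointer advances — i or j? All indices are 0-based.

j

i=0 j=0: 2>1, j++
i=0 j=1: 2<10, i++
i=1 j=1: 8<10, i++
i=2 j=1: 11>10, j++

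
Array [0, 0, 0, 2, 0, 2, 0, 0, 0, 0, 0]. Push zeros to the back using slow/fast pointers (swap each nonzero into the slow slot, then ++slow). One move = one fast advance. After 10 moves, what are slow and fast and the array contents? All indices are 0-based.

slow=0 fast=0: a[fast]=0, fast++
slow=0 fast=1: a[fast]=0, fast++
slow=0 fast=2: a[fast]=0, fast++
slow=0 fast=3: a[fast]=2≠0 swap→a[0]=2, slow++,fast++
slow=1 fast=4: a[fast]=0, fast++
slow=1 fast=5: a[fast]=2≠0 swap→a[1]=2, slow++,fast++
slow=2 fast=6: a[fast]=0, fast++
slow=2 fast=7: a[fast]=0, fast++
slow=2 fast=8: a[fast]=0, fast++
slow=2 fast=9: a[fast]=0, fast++

slow=2, fast=10, a=[2, 2, 0, 0, 0, 0, 0, 0, 0, 0, 0]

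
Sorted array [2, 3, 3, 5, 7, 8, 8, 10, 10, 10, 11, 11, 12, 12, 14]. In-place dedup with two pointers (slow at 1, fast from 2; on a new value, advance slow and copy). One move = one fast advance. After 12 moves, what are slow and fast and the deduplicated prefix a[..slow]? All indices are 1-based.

slow=1 fast=2: a[fast]=3≠a[slow]=2 write a[2]=3, slow++,fast++
slow=2 fast=3: a[fast]=3=a[slow] dup, fast++
slow=2 fast=4: a[fast]=5≠a[slow]=3 write a[3]=5, slow++,fast++
slow=3 fast=5: a[fast]=7≠a[slow]=5 write a[4]=7, slow++,fast++
slow=4 fast=6: a[fast]=8≠a[slow]=7 write a[5]=8, slow++,fast++
slow=5 fast=7: a[fast]=8=a[slow] dup, fast++
slow=5 fast=8: a[fast]=10≠a[slow]=8 write a[6]=10, slow++,fast++
slow=6 fast=9: a[fast]=10=a[slow] dup, fast++
slow=6 fast=10: a[fast]=10=a[slow] dup, fast++
slow=6 fast=11: a[fast]=11≠a[slow]=10 write a[7]=11, slow++,fast++
slow=7 fast=12: a[fast]=11=a[slow] dup, fast++
slow=7 fast=13: a[fast]=12≠a[slow]=11 write a[8]=12, slow++,fast++

slow=8, fast=14, prefix=[2, 3, 5, 7, 8, 10, 11, 12]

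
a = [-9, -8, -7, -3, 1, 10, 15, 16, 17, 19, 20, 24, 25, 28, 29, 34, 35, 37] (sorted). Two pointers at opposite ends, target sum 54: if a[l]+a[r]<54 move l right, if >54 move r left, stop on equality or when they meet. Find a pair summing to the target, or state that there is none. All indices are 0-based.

(17, 37)

[0,17] -9+37=28 <54 → l++
[1,17] -8+37=29 <54 → l++
[2,17] -7+37=30 <54 → l++
[3,17] -3+37=34 <54 → l++
[4,17] 1+37=38 <54 → l++
[5,17] 10+37=47 <54 → l++
[6,17] 15+37=52 <54 → l++
[7,17] 16+37=53 <54 → l++
[8,17] 17+37=54 → found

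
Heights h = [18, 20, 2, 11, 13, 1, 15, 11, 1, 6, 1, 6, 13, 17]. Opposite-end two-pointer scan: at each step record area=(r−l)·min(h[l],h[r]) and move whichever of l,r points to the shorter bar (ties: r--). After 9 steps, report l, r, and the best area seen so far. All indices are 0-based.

l=0, r=4, best area=221

[0,13] min(18,17)*13=221 best=221 * → r--
[0,12] min(18,13)*12=156 best=221 → r--
[0,11] min(18,6)*11=66 best=221 → r--
[0,10] min(18,1)*10=10 best=221 → r--
[0,9] min(18,6)*9=54 best=221 → r--
[0,8] min(18,1)*8=8 best=221 → r--
[0,7] min(18,11)*7=77 best=221 → r--
[0,6] min(18,15)*6=90 best=221 → r--
[0,5] min(18,1)*5=5 best=221 → r--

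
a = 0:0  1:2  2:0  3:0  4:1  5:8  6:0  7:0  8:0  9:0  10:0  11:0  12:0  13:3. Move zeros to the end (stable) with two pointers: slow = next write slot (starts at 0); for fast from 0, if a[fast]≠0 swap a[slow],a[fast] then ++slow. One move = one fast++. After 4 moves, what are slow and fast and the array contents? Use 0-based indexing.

slow=1, fast=4, a=[2, 0, 0, 0, 1, 8, 0, 0, 0, 0, 0, 0, 0, 3]

(s=0,f=0) a[fast]=0 → fast++
(s=0,f=1) a[fast]=2≠0 swap→a[0]=2 → slow++,fast++
(s=1,f=2) a[fast]=0 → fast++
(s=1,f=3) a[fast]=0 → fast++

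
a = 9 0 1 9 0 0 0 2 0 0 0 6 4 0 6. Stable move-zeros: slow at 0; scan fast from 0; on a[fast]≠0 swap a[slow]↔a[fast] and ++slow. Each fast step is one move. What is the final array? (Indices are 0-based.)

(s=0,f=0) a[fast]=9≠0 swap→a[0]=9 → slow++,fast++
(s=1,f=1) a[fast]=0 → fast++
(s=1,f=2) a[fast]=1≠0 swap→a[1]=1 → slow++,fast++
(s=2,f=3) a[fast]=9≠0 swap→a[2]=9 → slow++,fast++
(s=3,f=4) a[fast]=0 → fast++
(s=3,f=5) a[fast]=0 → fast++
(s=3,f=6) a[fast]=0 → fast++
(s=3,f=7) a[fast]=2≠0 swap→a[3]=2 → slow++,fast++
(s=4,f=8) a[fast]=0 → fast++
(s=4,f=9) a[fast]=0 → fast++
(s=4,f=10) a[fast]=0 → fast++
(s=4,f=11) a[fast]=6≠0 swap→a[4]=6 → slow++,fast++
(s=5,f=12) a[fast]=4≠0 swap→a[5]=4 → slow++,fast++
(s=6,f=13) a[fast]=0 → fast++
(s=6,f=14) a[fast]=6≠0 swap→a[6]=6 → slow++,fast++

[9, 1, 9, 2, 6, 4, 6, 0, 0, 0, 0, 0, 0, 0, 0]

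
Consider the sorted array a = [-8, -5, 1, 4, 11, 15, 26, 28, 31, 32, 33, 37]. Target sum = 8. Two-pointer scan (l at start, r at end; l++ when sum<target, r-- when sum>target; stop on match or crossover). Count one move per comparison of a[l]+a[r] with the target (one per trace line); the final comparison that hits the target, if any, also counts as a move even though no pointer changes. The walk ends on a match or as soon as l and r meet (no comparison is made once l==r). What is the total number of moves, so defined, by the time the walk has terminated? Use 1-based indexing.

11 moves

[1,12] -8+37=29 >8 → r--
[1,11] -8+33=25 >8 → r--
[1,10] -8+32=24 >8 → r--
[1,9] -8+31=23 >8 → r--
[1,8] -8+28=20 >8 → r--
[1,7] -8+26=18 >8 → r--
[1,6] -8+15=7 <8 → l++
[2,6] -5+15=10 >8 → r--
[2,5] -5+11=6 <8 → l++
[3,5] 1+11=12 >8 → r--
[3,4] 1+4=5 <8 → l++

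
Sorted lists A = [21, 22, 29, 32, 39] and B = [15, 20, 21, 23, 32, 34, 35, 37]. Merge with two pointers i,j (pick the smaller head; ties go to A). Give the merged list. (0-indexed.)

[15, 20, 21, 21, 22, 23, 29, 32, 32, 34, 35, 37, 39]

[i=0,j=0] A[i]=21>B[j]=15 take 15 → j++
[i=0,j=1] A[i]=21>B[j]=20 take 20 → j++
[i=0,j=2] A[i]=21<=B[j]=21 take 21 → i++
[i=1,j=2] A[i]=22>B[j]=21 take 21 → j++
[i=1,j=3] A[i]=22<=B[j]=23 take 22 → i++
[i=2,j=3] A[i]=29>B[j]=23 take 23 → j++
[i=2,j=4] A[i]=29<=B[j]=32 take 29 → i++
[i=3,j=4] A[i]=32<=B[j]=32 take 32 → i++
[i=4,j=4] A[i]=39>B[j]=32 take 32 → j++
[i=4,j=5] A[i]=39>B[j]=34 take 34 → j++
[i=4,j=6] A[i]=39>B[j]=35 take 35 → j++
[i=4,j=7] A[i]=39>B[j]=37 take 37 → j++
[i=4,j=8] B done, take A[i]=39 → i++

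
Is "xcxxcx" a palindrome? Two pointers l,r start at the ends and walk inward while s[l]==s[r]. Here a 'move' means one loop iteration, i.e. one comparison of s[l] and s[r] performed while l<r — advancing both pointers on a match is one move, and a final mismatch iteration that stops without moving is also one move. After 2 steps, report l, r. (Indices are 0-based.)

l=0 r=5: 'x'=='x', l++,r--
l=1 r=4: 'c'=='c', l++,r--

l=2, r=3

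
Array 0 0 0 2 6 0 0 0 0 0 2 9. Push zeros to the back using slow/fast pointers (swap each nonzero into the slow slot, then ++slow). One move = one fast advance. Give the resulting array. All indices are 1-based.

slow=1 fast=1: a[fast]=0, fast++
slow=1 fast=2: a[fast]=0, fast++
slow=1 fast=3: a[fast]=0, fast++
slow=1 fast=4: a[fast]=2≠0 swap→a[1]=2, slow++,fast++
slow=2 fast=5: a[fast]=6≠0 swap→a[2]=6, slow++,fast++
slow=3 fast=6: a[fast]=0, fast++
slow=3 fast=7: a[fast]=0, fast++
slow=3 fast=8: a[fast]=0, fast++
slow=3 fast=9: a[fast]=0, fast++
slow=3 fast=10: a[fast]=0, fast++
slow=3 fast=11: a[fast]=2≠0 swap→a[3]=2, slow++,fast++
slow=4 fast=12: a[fast]=9≠0 swap→a[4]=9, slow++,fast++

[2, 6, 2, 9, 0, 0, 0, 0, 0, 0, 0, 0]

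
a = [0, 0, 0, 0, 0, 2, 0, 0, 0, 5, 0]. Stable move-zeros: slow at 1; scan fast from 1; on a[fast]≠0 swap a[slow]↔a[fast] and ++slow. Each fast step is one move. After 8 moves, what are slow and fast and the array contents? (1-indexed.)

(s=1,f=1) a[fast]=0 → fast++
(s=1,f=2) a[fast]=0 → fast++
(s=1,f=3) a[fast]=0 → fast++
(s=1,f=4) a[fast]=0 → fast++
(s=1,f=5) a[fast]=0 → fast++
(s=1,f=6) a[fast]=2≠0 swap→a[1]=2 → slow++,fast++
(s=2,f=7) a[fast]=0 → fast++
(s=2,f=8) a[fast]=0 → fast++

slow=2, fast=9, a=[2, 0, 0, 0, 0, 0, 0, 0, 0, 5, 0]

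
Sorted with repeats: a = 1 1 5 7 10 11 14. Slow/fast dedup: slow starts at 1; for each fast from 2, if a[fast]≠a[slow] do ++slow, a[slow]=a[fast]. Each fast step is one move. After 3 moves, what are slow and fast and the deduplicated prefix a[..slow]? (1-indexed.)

slow=3, fast=5, prefix=[1, 5, 7]

(s=1,f=2) a[fast]=1=a[slow] dup → fast++
(s=1,f=3) a[fast]=5≠a[slow]=1 write a[2]=5 → slow++,fast++
(s=2,f=4) a[fast]=7≠a[slow]=5 write a[3]=7 → slow++,fast++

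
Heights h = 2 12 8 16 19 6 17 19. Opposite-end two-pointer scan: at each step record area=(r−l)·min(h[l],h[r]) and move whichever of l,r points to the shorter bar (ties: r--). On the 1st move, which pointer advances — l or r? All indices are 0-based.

[0,7] min(2,19)*7=14 best=14 * → l++

l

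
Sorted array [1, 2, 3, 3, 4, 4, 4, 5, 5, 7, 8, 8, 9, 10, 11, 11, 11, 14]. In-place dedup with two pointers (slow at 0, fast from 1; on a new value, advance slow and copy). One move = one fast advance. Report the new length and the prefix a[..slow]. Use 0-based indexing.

length 11; prefix = [1, 2, 3, 4, 5, 7, 8, 9, 10, 11, 14]

(s=0,f=1) a[fast]=2≠a[slow]=1 write a[1]=2 → slow++,fast++
(s=1,f=2) a[fast]=3≠a[slow]=2 write a[2]=3 → slow++,fast++
(s=2,f=3) a[fast]=3=a[slow] dup → fast++
(s=2,f=4) a[fast]=4≠a[slow]=3 write a[3]=4 → slow++,fast++
(s=3,f=5) a[fast]=4=a[slow] dup → fast++
(s=3,f=6) a[fast]=4=a[slow] dup → fast++
(s=3,f=7) a[fast]=5≠a[slow]=4 write a[4]=5 → slow++,fast++
(s=4,f=8) a[fast]=5=a[slow] dup → fast++
(s=4,f=9) a[fast]=7≠a[slow]=5 write a[5]=7 → slow++,fast++
(s=5,f=10) a[fast]=8≠a[slow]=7 write a[6]=8 → slow++,fast++
(s=6,f=11) a[fast]=8=a[slow] dup → fast++
(s=6,f=12) a[fast]=9≠a[slow]=8 write a[7]=9 → slow++,fast++
(s=7,f=13) a[fast]=10≠a[slow]=9 write a[8]=10 → slow++,fast++
(s=8,f=14) a[fast]=11≠a[slow]=10 write a[9]=11 → slow++,fast++
(s=9,f=15) a[fast]=11=a[slow] dup → fast++
(s=9,f=16) a[fast]=11=a[slow] dup → fast++
(s=9,f=17) a[fast]=14≠a[slow]=11 write a[10]=14 → slow++,fast++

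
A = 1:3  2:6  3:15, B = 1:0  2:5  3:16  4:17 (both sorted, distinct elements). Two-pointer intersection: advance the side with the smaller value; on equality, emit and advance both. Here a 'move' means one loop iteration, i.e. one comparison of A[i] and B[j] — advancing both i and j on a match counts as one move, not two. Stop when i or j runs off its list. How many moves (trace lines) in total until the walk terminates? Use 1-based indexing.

i=1 j=1: 3>0, j++
i=1 j=2: 3<5, i++
i=2 j=2: 6>5, j++
i=2 j=3: 6<16, i++
i=3 j=3: 15<16, i++

5 moves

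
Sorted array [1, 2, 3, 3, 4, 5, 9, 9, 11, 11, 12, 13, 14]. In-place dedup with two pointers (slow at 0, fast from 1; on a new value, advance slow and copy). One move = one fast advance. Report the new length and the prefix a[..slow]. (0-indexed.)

slow=0 fast=1: a[fast]=2≠a[slow]=1 write a[1]=2, slow++,fast++
slow=1 fast=2: a[fast]=3≠a[slow]=2 write a[2]=3, slow++,fast++
slow=2 fast=3: a[fast]=3=a[slow] dup, fast++
slow=2 fast=4: a[fast]=4≠a[slow]=3 write a[3]=4, slow++,fast++
slow=3 fast=5: a[fast]=5≠a[slow]=4 write a[4]=5, slow++,fast++
slow=4 fast=6: a[fast]=9≠a[slow]=5 write a[5]=9, slow++,fast++
slow=5 fast=7: a[fast]=9=a[slow] dup, fast++
slow=5 fast=8: a[fast]=11≠a[slow]=9 write a[6]=11, slow++,fast++
slow=6 fast=9: a[fast]=11=a[slow] dup, fast++
slow=6 fast=10: a[fast]=12≠a[slow]=11 write a[7]=12, slow++,fast++
slow=7 fast=11: a[fast]=13≠a[slow]=12 write a[8]=13, slow++,fast++
slow=8 fast=12: a[fast]=14≠a[slow]=13 write a[9]=14, slow++,fast++

length 10; prefix = [1, 2, 3, 4, 5, 9, 11, 12, 13, 14]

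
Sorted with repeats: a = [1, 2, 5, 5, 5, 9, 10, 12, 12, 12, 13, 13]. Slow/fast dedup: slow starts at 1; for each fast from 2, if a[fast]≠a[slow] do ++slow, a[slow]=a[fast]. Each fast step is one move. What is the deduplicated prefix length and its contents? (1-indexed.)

(s=1,f=2) a[fast]=2≠a[slow]=1 write a[2]=2 → slow++,fast++
(s=2,f=3) a[fast]=5≠a[slow]=2 write a[3]=5 → slow++,fast++
(s=3,f=4) a[fast]=5=a[slow] dup → fast++
(s=3,f=5) a[fast]=5=a[slow] dup → fast++
(s=3,f=6) a[fast]=9≠a[slow]=5 write a[4]=9 → slow++,fast++
(s=4,f=7) a[fast]=10≠a[slow]=9 write a[5]=10 → slow++,fast++
(s=5,f=8) a[fast]=12≠a[slow]=10 write a[6]=12 → slow++,fast++
(s=6,f=9) a[fast]=12=a[slow] dup → fast++
(s=6,f=10) a[fast]=12=a[slow] dup → fast++
(s=6,f=11) a[fast]=13≠a[slow]=12 write a[7]=13 → slow++,fast++
(s=7,f=12) a[fast]=13=a[slow] dup → fast++

length 7; prefix = [1, 2, 5, 9, 10, 12, 13]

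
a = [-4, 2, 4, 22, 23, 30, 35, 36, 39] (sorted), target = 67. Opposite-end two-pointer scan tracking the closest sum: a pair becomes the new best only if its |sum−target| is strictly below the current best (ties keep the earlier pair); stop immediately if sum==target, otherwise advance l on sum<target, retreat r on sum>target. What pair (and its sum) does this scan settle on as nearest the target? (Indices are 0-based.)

[0,8] -4+39=35 d=32 * → l++
[1,8] 2+39=41 d=26 * → l++
[2,8] 4+39=43 d=24 * → l++
[3,8] 22+39=61 d=6 * → l++
[4,8] 23+39=62 d=5 * → l++
[5,8] 30+39=69 d=2 * → r--
[5,7] 30+36=66 d=1 * → l++
[6,7] 35+36=71 d=4 → r--

pair (30, 36) with sum 66 (|Δ|=1)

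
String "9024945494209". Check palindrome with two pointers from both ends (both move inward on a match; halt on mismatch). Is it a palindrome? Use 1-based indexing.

[1,13] '9'=='9' → l++,r--
[2,12] '0'=='0' → l++,r--
[3,11] '2'=='2' → l++,r--
[4,10] '4'=='4' → l++,r--
[5,9] '9'=='9' → l++,r--
[6,8] '4'=='4' → l++,r--

palindrome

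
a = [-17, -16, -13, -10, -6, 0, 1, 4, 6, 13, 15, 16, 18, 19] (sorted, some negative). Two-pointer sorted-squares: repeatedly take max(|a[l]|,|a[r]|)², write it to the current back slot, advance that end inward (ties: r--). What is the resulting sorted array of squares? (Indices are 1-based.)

[0, 1, 16, 36, 36, 100, 169, 169, 225, 256, 256, 289, 324, 361]

[1,14] |-17|<=|19| out[14]=361 → r--
[1,13] |-17|<=|18| out[13]=324 → r--
[1,12] |-17|>|16| out[12]=289 → l++
[2,12] |-16|<=|16| out[11]=256 → r--
[2,11] |-16|>|15| out[10]=256 → l++
[3,11] |-13|<=|15| out[9]=225 → r--
[3,10] |-13|<=|13| out[8]=169 → r--
[3,9] |-13|>|6| out[7]=169 → l++
[4,9] |-10|>|6| out[6]=100 → l++
[5,9] |-6|<=|6| out[5]=36 → r--
[5,8] |-6|>|4| out[4]=36 → l++
[6,8] |0|<=|4| out[3]=16 → r--
[6,7] |0|<=|1| out[2]=1 → r--
[6,6] |0|<=|0| out[1]=0 → r--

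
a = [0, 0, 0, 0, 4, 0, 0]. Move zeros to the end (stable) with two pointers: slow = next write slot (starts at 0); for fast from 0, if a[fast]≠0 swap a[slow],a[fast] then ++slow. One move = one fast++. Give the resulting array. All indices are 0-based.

[4, 0, 0, 0, 0, 0, 0]

(s=0,f=0) a[fast]=0 → fast++
(s=0,f=1) a[fast]=0 → fast++
(s=0,f=2) a[fast]=0 → fast++
(s=0,f=3) a[fast]=0 → fast++
(s=0,f=4) a[fast]=4≠0 swap→a[0]=4 → slow++,fast++
(s=1,f=5) a[fast]=0 → fast++
(s=1,f=6) a[fast]=0 → fast++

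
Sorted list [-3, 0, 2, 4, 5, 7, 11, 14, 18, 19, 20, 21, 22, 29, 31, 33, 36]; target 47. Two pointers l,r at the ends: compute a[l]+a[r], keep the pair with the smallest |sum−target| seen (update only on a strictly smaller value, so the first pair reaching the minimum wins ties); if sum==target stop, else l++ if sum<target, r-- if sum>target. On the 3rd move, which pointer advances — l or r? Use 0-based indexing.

l

l=0 r=16: -3+36=33 d=14 *, l++
l=1 r=16: 0+36=36 d=11 *, l++
l=2 r=16: 2+36=38 d=9 *, l++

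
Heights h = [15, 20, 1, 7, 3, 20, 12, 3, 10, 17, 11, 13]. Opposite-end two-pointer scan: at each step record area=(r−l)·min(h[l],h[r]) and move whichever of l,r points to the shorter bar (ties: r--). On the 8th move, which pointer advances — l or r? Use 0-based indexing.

r

l=0 r=11: min(15,13)*11=143 best=143 *, r--
l=0 r=10: min(15,11)*10=110 best=143, r--
l=0 r=9: min(15,17)*9=135 best=143, l++
l=1 r=9: min(20,17)*8=136 best=143, r--
l=1 r=8: min(20,10)*7=70 best=143, r--
l=1 r=7: min(20,3)*6=18 best=143, r--
l=1 r=6: min(20,12)*5=60 best=143, r--
l=1 r=5: min(20,20)*4=80 best=143, r--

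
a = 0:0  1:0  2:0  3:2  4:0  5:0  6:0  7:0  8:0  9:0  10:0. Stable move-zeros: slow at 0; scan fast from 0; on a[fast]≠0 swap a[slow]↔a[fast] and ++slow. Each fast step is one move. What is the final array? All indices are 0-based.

slow=0 fast=0: a[fast]=0, fast++
slow=0 fast=1: a[fast]=0, fast++
slow=0 fast=2: a[fast]=0, fast++
slow=0 fast=3: a[fast]=2≠0 swap→a[0]=2, slow++,fast++
slow=1 fast=4: a[fast]=0, fast++
slow=1 fast=5: a[fast]=0, fast++
slow=1 fast=6: a[fast]=0, fast++
slow=1 fast=7: a[fast]=0, fast++
slow=1 fast=8: a[fast]=0, fast++
slow=1 fast=9: a[fast]=0, fast++
slow=1 fast=10: a[fast]=0, fast++

[2, 0, 0, 0, 0, 0, 0, 0, 0, 0, 0]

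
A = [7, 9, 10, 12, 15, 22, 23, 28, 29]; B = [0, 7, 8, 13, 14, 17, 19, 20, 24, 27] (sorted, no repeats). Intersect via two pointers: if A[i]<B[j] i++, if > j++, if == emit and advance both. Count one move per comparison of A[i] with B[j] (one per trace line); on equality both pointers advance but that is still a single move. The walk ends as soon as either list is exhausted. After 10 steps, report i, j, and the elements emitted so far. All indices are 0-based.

i=5, j=6, emitted=[7]

[i=0,j=0] 7>0 → j++
[i=0,j=1] 7==7 emit → i++,j++
[i=1,j=2] 9>8 → j++
[i=1,j=3] 9<13 → i++
[i=2,j=3] 10<13 → i++
[i=3,j=3] 12<13 → i++
[i=4,j=3] 15>13 → j++
[i=4,j=4] 15>14 → j++
[i=4,j=5] 15<17 → i++
[i=5,j=5] 22>17 → j++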